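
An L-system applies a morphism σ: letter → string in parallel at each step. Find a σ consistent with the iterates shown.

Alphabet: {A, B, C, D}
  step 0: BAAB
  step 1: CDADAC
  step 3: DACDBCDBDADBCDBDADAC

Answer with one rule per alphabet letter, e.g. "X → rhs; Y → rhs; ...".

A->DA, B->C, C->AB, D->DB

  step 0 ⇒ step 1: BAAB ⇒ C·DA·DA·C
    A ↦ DA
    B ↦ C
    C ↦ AB  (constrained at step 1)
    D ↦ DB  (constrained at step 1)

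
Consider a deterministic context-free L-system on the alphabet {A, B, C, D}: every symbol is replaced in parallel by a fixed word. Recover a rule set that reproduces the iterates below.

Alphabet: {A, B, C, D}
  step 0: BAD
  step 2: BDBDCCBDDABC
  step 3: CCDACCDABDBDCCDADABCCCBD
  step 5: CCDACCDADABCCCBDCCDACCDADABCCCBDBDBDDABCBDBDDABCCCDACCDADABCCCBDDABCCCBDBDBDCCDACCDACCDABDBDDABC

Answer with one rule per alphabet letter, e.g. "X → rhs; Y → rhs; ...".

  step 2 ⇒ step 3: BDBDCCBDDABC ⇒ CC·DA·CC·DA·BD·BD·CC·DA·DA·BC·CC·BD
    A ↦ BC
    B ↦ CC
    C ↦ BD
    D ↦ DA

A->BC, B->CC, C->BD, D->DA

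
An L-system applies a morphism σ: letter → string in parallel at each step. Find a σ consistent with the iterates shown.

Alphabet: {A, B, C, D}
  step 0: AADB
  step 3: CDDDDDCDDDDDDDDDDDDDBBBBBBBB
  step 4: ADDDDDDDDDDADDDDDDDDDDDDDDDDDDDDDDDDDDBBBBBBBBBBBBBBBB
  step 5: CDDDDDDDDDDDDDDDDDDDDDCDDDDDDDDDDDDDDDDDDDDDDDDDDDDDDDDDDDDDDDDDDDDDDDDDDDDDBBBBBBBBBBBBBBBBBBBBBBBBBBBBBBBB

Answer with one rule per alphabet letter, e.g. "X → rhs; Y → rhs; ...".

  step 4 ⇒ step 5: ADDDDDDDDDDADDDDDDDDDDDDDDDDDDDDDDDDDDBBBBBBBBBBBBBBBB ⇒ CD·DD·DD·DD·DD·DD·DD·DD·DD·DD·DD·CD·DD·DD·DD·DD·DD·DD·DD·DD·DD·DD·DD·DD·DD·DD·DD·DD·DD·DD·DD·DD·DD·DD·DD·DD·DD·DD·BB·BB·BB·BB·BB·BB·BB·BB·BB·BB·BB·BB·BB·BB·BB·BB
    A ↦ CD
    B ↦ BB
    D ↦ DD
  step 3 ⇒ step 4: CDDDDDCDDDDDDDDDDDDDBBBBBBBB ⇒ A·DD·DD·DD·DD·DD·A·DD·DD·DD·DD·DD·DD·DD·DD·DD·DD·DD·DD·DD·BB·BB·BB·BB·BB·BB·BB·BB
    C ↦ A

A->CD, B->BB, C->A, D->DD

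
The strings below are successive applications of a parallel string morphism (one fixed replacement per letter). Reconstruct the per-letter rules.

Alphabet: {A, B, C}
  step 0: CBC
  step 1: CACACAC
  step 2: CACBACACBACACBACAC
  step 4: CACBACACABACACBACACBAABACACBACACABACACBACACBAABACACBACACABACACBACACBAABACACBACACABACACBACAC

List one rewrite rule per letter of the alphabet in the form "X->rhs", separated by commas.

A->BA, B->A, C->CAC

  step 1 ⇒ step 2: CACACAC ⇒ CAC·BA·CAC·BA·CAC·BA·CAC
    A ↦ BA
    C ↦ CAC
  step 0 ⇒ step 1: CBC ⇒ CAC·A·CAC
    B ↦ A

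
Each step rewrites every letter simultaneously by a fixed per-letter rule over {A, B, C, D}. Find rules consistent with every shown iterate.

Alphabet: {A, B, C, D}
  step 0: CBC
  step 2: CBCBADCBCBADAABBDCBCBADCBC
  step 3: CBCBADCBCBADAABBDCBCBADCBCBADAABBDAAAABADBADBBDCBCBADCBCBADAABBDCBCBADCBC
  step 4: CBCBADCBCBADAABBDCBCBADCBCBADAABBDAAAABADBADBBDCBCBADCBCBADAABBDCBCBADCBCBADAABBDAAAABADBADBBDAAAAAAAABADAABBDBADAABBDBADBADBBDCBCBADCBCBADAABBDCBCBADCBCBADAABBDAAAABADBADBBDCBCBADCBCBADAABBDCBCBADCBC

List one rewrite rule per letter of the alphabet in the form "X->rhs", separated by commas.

A->AA, B->BAD, C->CBC, D->BBD

  step 3 ⇒ step 4: CBCBADCBCBADAABBDCBCBADCBCBADAABBDAAAABADBADBBDCBCBADCBCBADAABBDCBCBADCBC ⇒ CBC·BAD·CBC·BAD·AA·BBD·CBC·BAD·CBC·BAD·AA·BBD·AA·AA·BAD·BAD·BBD·CBC·BAD·CBC·BAD·AA·BBD·CBC·BAD·CBC·BAD·AA·BBD·AA·AA·BAD·BAD·BBD·AA·AA·AA·AA·BAD·AA·BBD·BAD·AA·BBD·BAD·BAD·BBD·CBC·BAD·CBC·BAD·AA·BBD·CBC·BAD·CBC·BAD·AA·BBD·AA·AA·BAD·BAD·BBD·CBC·BAD·CBC·BAD·AA·BBD·CBC·BAD·CBC
    A ↦ AA
    B ↦ BAD
    C ↦ CBC
    D ↦ BBD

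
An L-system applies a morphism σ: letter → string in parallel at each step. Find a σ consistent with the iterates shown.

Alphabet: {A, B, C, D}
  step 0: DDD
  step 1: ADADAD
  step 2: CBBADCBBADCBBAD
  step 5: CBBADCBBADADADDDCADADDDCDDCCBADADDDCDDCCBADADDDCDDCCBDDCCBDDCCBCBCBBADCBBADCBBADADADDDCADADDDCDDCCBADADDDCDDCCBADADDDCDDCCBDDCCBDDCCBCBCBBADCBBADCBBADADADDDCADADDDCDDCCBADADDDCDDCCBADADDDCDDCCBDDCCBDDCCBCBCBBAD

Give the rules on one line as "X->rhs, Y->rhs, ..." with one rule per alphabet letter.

A->CBB, B->CB, C->DDC, D->AD

  step 1 ⇒ step 2: ADADAD ⇒ CBB·AD·CBB·AD·CBB·AD
    A ↦ CBB
    D ↦ AD
    B ↦ CB  (constrained at step 2)
    C ↦ DDC  (constrained at step 2)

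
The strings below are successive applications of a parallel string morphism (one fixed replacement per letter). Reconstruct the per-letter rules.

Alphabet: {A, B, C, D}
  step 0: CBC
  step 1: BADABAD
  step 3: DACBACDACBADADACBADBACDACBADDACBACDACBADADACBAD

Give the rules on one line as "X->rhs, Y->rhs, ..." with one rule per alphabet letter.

  step 0 ⇒ step 1: CBC ⇒ BAD·A·BAD
    B ↦ A
    C ↦ BAD
    A ↦ DAC  (constrained at step 1)
    D ↦ BAC  (constrained at step 1)

A->DAC, B->A, C->BAD, D->BAC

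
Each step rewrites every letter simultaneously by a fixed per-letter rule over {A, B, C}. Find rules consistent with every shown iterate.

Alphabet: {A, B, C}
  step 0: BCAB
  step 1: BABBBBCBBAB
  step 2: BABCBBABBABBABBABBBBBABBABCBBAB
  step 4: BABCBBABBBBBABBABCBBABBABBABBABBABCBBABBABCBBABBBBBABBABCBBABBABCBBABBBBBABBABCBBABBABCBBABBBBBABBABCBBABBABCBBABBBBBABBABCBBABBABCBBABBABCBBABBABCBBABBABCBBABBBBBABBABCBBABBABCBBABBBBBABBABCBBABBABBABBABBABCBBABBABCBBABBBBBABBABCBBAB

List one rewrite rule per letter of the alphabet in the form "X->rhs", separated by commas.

A->CB, B->BAB, C->BBB

  step 1 ⇒ step 2: BABBBBCBBAB ⇒ BAB·CB·BAB·BAB·BAB·BAB·BBB·BAB·BAB·CB·BAB
    A ↦ CB
    B ↦ BAB
    C ↦ BBB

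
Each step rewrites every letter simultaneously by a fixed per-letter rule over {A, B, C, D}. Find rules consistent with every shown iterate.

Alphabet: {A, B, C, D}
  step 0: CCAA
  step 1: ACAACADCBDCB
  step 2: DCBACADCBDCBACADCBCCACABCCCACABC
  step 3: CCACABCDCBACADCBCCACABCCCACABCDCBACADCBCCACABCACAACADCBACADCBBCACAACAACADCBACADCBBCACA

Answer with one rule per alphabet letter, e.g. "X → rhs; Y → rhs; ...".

A->DCB, B->BC, C->ACA, D->CC

  step 2 ⇒ step 3: DCBACADCBDCBACADCBCCACABCCCACABC ⇒ CC·ACA·BC·DCB·ACA·DCB·CC·ACA·BC·CC·ACA·BC·DCB·ACA·DCB·CC·ACA·BC·ACA·ACA·DCB·ACA·DCB·BC·ACA·ACA·ACA·DCB·ACA·DCB·BC·ACA
    A ↦ DCB
    B ↦ BC
    C ↦ ACA
    D ↦ CC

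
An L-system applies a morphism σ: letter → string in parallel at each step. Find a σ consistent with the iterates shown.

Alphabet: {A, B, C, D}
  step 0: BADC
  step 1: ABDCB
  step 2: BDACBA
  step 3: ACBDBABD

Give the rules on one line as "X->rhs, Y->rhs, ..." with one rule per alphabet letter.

  step 2 ⇒ step 3: BDACBA ⇒ A·C·BD·B·A·BD
    A ↦ BD
    B ↦ A
    C ↦ B
    D ↦ C

A->BD, B->A, C->B, D->C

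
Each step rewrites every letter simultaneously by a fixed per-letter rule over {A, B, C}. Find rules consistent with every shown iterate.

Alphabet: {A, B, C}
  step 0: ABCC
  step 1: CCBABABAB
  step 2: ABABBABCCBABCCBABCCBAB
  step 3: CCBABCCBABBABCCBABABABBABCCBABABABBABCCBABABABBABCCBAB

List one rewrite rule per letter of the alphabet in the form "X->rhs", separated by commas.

  step 2 ⇒ step 3: ABABBABCCBABCCBABCCBAB ⇒ CC·BAB·CC·BAB·BAB·CC·BAB·AB·AB·BAB·CC·BAB·AB·AB·BAB·CC·BAB·AB·AB·BAB·CC·BAB
    A ↦ CC
    B ↦ BAB
    C ↦ AB

A->CC, B->BAB, C->AB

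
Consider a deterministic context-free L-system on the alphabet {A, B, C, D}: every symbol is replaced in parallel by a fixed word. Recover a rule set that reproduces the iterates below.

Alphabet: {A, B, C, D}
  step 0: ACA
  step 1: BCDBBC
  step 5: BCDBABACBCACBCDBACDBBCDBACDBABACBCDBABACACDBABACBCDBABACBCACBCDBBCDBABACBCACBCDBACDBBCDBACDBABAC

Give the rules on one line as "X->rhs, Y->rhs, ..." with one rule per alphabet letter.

A->BC, B->AC, C->DB, D->AB

  step 0 ⇒ step 1: ACA ⇒ BC·DB·BC
    A ↦ BC
    C ↦ DB
    B ↦ AC  (constrained at step 1)
    D ↦ AB  (constrained at step 1)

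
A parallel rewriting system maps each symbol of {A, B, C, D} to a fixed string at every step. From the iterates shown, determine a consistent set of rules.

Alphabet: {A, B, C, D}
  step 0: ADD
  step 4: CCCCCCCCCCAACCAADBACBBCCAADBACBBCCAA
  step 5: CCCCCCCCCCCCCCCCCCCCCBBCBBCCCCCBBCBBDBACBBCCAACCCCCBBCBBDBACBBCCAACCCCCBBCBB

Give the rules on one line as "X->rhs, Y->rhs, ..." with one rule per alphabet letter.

A->CBB, B->A, C->CC, D->DB

  step 4 ⇒ step 5: CCCCCCCCCCAACCAADBACBBCCAADBACBBCCAA ⇒ CC·CC·CC·CC·CC·CC·CC·CC·CC·CC·CBB·CBB·CC·CC·CBB·CBB·DB·A·CBB·CC·A·A·CC·CC·CBB·CBB·DB·A·CBB·CC·A·A·CC·CC·CBB·CBB
    A ↦ CBB
    B ↦ A
    C ↦ CC
    D ↦ DB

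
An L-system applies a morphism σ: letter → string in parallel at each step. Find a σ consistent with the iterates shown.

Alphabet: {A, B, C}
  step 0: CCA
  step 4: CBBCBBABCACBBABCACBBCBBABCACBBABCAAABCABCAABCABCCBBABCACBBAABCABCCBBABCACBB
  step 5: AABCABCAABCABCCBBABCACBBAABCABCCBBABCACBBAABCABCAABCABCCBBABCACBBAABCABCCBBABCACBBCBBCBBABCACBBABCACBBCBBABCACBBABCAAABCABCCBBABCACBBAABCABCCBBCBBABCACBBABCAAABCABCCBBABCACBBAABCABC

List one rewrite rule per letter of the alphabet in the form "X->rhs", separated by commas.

A->CBB, B->ABC, C->A

  step 4 ⇒ step 5: CBBCBBABCACBBABCACBBCBBABCACBBABCAAABCABCAABCABCCBBABCACBBAABCABCCBBABCACBB ⇒ A·ABC·ABC·A·ABC·ABC·CBB·ABC·A·CBB·A·ABC·ABC·CBB·ABC·A·CBB·A·ABC·ABC·A·ABC·ABC·CBB·ABC·A·CBB·A·ABC·ABC·CBB·ABC·A·CBB·CBB·CBB·ABC·A·CBB·ABC·A·CBB·CBB·ABC·A·CBB·ABC·A·A·ABC·ABC·CBB·ABC·A·CBB·A·ABC·ABC·CBB·CBB·ABC·A·CBB·ABC·A·A·ABC·ABC·CBB·ABC·A·CBB·A·ABC·ABC
    A ↦ CBB
    B ↦ ABC
    C ↦ A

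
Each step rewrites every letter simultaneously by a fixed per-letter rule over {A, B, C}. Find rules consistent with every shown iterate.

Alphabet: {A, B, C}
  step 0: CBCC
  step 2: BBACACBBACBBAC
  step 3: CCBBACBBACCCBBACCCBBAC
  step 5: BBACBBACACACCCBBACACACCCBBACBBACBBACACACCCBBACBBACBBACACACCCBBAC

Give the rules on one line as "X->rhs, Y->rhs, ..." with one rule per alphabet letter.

  step 2 ⇒ step 3: BBACACBBACBBAC ⇒ C·C·BB·AC·BB·AC·C·C·BB·AC·C·C·BB·AC
    A ↦ BB
    B ↦ C
    C ↦ AC

A->BB, B->C, C->AC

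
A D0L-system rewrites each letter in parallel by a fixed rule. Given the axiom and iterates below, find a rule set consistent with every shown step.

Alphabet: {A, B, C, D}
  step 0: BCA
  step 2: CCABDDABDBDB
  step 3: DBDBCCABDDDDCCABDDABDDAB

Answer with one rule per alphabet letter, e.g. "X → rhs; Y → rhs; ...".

  step 2 ⇒ step 3: CCABDDABDBDB ⇒ DB·DB·CC·AB·DD·DD·CC·AB·DD·AB·DD·AB
    A ↦ CC
    B ↦ AB
    C ↦ DB
    D ↦ DD

A->CC, B->AB, C->DB, D->DD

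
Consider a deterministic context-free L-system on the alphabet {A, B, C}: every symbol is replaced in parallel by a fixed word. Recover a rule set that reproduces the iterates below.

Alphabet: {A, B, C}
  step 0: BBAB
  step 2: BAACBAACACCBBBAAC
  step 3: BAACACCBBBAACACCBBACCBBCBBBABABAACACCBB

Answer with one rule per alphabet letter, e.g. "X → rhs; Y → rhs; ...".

  step 2 ⇒ step 3: BAACBAACACCBBBAAC ⇒ BA·AC·AC·CBB·BA·AC·AC·CBB·AC·CBB·CBB·BA·BA·BA·AC·AC·CBB
    A ↦ AC
    B ↦ BA
    C ↦ CBB

A->AC, B->BA, C->CBB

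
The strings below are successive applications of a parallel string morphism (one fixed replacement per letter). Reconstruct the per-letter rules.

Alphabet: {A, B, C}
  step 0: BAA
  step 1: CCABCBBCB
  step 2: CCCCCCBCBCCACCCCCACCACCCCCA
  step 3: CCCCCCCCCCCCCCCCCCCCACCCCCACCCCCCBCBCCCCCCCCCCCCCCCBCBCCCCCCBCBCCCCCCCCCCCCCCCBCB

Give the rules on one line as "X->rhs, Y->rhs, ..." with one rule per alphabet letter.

  step 2 ⇒ step 3: CCCCCCBCBCCACCCCCACCACCCCCA ⇒ CCC·CCC·CCC·CCC·CCC·CCC·CCA·CCC·CCA·CCC·CCC·BCB·CCC·CCC·CCC·CCC·CCC·BCB·CCC·CCC·BCB·CCC·CCC·CCC·CCC·CCC·BCB
    A ↦ BCB
    B ↦ CCA
    C ↦ CCC

A->BCB, B->CCA, C->CCC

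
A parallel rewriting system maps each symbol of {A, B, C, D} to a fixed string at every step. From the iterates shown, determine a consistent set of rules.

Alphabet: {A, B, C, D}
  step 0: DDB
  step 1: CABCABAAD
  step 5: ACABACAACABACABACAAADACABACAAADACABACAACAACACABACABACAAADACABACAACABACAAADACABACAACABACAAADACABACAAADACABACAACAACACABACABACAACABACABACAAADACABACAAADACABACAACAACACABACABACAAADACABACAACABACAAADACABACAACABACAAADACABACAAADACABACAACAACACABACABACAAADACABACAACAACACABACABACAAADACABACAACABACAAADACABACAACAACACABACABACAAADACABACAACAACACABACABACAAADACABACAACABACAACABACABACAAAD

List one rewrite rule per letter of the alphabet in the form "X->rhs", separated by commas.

A->ACA, B->AAD, C->B, D->CAB

  step 0 ⇒ step 1: DDB ⇒ CAB·CAB·AAD
    B ↦ AAD
    D ↦ CAB
    A ↦ ACA  (constrained at step 1)
    C ↦ B  (constrained at step 1)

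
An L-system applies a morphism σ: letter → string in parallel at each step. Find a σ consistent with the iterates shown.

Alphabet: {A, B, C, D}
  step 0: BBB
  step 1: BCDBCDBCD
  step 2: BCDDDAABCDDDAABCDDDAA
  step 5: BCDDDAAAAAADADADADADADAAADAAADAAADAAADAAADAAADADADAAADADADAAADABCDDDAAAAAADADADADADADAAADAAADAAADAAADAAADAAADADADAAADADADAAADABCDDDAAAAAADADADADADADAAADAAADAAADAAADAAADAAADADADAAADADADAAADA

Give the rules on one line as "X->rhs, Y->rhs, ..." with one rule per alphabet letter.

  step 1 ⇒ step 2: BCDBCDBCD ⇒ BCD·DD·AA·BCD·DD·AA·BCD·DD·AA
    B ↦ BCD
    C ↦ DD
    D ↦ AA
    A ↦ DA  (constrained at step 2)

A->DA, B->BCD, C->DD, D->AA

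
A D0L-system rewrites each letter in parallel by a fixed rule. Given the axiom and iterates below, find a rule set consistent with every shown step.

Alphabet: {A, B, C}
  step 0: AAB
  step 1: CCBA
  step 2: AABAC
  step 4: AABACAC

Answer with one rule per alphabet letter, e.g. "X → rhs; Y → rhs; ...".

A->C, B->BA, C->A

  step 1 ⇒ step 2: CCBA ⇒ A·A·BA·C
    A ↦ C
    B ↦ BA
    C ↦ A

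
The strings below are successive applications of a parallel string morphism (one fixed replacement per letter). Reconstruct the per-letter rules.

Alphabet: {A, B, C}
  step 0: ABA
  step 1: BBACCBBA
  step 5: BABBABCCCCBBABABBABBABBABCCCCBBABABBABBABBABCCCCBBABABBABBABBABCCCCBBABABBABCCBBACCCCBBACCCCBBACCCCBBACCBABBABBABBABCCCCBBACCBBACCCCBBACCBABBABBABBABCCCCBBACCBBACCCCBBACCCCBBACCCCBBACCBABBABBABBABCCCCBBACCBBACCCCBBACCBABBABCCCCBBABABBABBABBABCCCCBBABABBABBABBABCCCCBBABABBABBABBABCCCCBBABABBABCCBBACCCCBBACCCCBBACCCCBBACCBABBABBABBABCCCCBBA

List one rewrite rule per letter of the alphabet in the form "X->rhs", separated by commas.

  step 0 ⇒ step 1: ABA ⇒ BBA·CC·BBA
    A ↦ BBA
    B ↦ CC
    C ↦ BAB  (constrained at step 1)

A->BBA, B->CC, C->BAB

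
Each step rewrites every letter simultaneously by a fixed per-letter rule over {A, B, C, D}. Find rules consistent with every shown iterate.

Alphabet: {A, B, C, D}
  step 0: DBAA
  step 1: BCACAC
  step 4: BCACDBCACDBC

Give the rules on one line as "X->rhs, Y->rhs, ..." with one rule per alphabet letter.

  step 0 ⇒ step 1: DBAA ⇒ B·C·AC·AC
    A ↦ AC
    B ↦ C
    D ↦ B
    C ↦ D  (constrained at step 1)

A->AC, B->C, C->D, D->B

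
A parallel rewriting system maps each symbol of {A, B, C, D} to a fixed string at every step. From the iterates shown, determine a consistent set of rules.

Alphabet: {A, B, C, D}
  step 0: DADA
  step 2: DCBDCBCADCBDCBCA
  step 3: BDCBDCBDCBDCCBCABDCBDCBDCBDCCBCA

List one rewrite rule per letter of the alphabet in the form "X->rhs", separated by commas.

A->CA, B->DC, C->CB, D->BD

  step 2 ⇒ step 3: DCBDCBCADCBDCBCA ⇒ BD·CB·DC·BD·CB·DC·CB·CA·BD·CB·DC·BD·CB·DC·CB·CA
    A ↦ CA
    B ↦ DC
    C ↦ CB
    D ↦ BD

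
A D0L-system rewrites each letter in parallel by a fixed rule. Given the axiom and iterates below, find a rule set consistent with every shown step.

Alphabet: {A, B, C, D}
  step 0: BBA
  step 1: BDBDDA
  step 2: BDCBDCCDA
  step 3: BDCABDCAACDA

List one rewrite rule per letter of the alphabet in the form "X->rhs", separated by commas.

  step 2 ⇒ step 3: BDCBDCCDA ⇒ BD·C·A·BD·C·A·A·C·DA
    A ↦ DA
    B ↦ BD
    C ↦ A
    D ↦ C

A->DA, B->BD, C->A, D->C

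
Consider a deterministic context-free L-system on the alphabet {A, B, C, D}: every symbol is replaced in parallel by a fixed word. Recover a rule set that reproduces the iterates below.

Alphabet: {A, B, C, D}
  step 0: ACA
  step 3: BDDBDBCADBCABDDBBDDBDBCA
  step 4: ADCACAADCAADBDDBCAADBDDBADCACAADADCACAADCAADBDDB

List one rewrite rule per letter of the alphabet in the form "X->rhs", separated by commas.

  step 3 ⇒ step 4: BDDBDBCADBCABDDBBDDBDBCA ⇒ AD·CA·CA·AD·CA·AD·BD·DB·CA·AD·BD·DB·AD·CA·CA·AD·AD·CA·CA·AD·CA·AD·BD·DB
    A ↦ DB
    B ↦ AD
    C ↦ BD
    D ↦ CA

A->DB, B->AD, C->BD, D->CA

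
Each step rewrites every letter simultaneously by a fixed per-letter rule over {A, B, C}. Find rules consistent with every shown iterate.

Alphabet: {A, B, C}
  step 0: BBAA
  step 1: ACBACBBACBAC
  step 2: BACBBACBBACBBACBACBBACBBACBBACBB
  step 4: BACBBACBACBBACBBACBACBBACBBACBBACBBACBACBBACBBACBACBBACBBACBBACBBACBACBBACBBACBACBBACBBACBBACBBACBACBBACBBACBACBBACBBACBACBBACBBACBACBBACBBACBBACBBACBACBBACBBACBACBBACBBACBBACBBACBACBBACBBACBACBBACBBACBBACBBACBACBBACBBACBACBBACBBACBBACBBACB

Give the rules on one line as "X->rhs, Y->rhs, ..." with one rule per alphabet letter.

  step 1 ⇒ step 2: ACBACBBACBAC ⇒ BAC·BB·ACB·BAC·BB·ACB·ACB·BAC·BB·ACB·BAC·BB
    A ↦ BAC
    B ↦ ACB
    C ↦ BB

A->BAC, B->ACB, C->BB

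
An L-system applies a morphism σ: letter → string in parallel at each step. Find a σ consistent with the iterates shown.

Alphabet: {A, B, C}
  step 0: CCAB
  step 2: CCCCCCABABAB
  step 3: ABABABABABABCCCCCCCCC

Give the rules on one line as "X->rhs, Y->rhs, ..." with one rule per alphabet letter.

A->CC, B->C, C->AB

  step 2 ⇒ step 3: CCCCCCABABAB ⇒ AB·AB·AB·AB·AB·AB·CC·C·CC·C·CC·C
    A ↦ CC
    B ↦ C
    C ↦ AB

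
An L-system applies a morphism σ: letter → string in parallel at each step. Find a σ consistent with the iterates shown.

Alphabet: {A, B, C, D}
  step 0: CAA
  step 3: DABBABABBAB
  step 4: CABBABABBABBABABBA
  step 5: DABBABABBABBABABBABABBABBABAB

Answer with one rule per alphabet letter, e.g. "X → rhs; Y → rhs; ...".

  step 4 ⇒ step 5: CABBABABBABBABABBA ⇒ DA·B·BA·BA·B·BA·B·BA·BA·B·BA·BA·B·BA·B·BA·BA·B
    A ↦ B
    B ↦ BA
    C ↦ DA
  step 3 ⇒ step 4: DABBABABBAB ⇒ CA·B·BA·BA·B·BA·B·BA·BA·B·BA
    D ↦ CA

A->B, B->BA, C->DA, D->CA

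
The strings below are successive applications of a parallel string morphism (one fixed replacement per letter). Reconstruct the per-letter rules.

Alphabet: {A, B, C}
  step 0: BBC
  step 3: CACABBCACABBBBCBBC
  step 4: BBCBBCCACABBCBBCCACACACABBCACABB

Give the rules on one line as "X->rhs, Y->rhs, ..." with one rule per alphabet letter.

  step 3 ⇒ step 4: CACABBCACABBBBCBBC ⇒ BB·C·BB·C·CA·CA·BB·C·BB·C·CA·CA·CA·CA·BB·CA·CA·BB
    A ↦ C
    B ↦ CA
    C ↦ BB

A->C, B->CA, C->BB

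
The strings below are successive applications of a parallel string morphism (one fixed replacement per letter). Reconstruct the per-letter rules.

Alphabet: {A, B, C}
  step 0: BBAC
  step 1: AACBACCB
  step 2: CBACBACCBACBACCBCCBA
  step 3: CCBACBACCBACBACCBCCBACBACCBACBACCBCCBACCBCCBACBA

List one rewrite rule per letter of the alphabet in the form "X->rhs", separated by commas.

  step 2 ⇒ step 3: CBACBACCBACBACCBCCBA ⇒ CCB·A·CBA·CCB·A·CBA·CCB·CCB·A·CBA·CCB·A·CBA·CCB·CCB·A·CCB·CCB·A·CBA
    A ↦ CBA
    B ↦ A
    C ↦ CCB

A->CBA, B->A, C->CCB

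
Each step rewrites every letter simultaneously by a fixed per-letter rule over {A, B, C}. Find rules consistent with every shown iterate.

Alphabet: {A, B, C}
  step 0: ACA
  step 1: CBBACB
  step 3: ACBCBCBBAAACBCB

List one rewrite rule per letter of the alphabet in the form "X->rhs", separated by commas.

A->CB, B->A, C->BA

  step 0 ⇒ step 1: ACA ⇒ CB·BA·CB
    A ↦ CB
    C ↦ BA
    B ↦ A  (constrained at step 1)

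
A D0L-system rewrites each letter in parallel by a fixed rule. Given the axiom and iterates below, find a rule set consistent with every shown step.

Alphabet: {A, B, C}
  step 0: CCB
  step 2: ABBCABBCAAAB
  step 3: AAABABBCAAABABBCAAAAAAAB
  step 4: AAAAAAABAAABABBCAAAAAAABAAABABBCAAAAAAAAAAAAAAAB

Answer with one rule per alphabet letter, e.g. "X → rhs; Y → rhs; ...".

  step 3 ⇒ step 4: AAABABBCAAABABBCAAAAAAAB ⇒ AA·AA·AA·AB·AA·AB·AB·BC·AA·AA·AA·AB·AA·AB·AB·BC·AA·AA·AA·AA·AA·AA·AA·AB
    A ↦ AA
    B ↦ AB
    C ↦ BC

A->AA, B->AB, C->BC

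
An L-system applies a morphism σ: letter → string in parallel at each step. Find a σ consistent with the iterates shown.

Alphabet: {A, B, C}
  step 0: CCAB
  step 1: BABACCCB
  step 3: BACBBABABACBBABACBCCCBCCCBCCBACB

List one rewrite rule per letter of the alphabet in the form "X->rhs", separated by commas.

A->CC, B->CB, C->BA

  step 0 ⇒ step 1: CCAB ⇒ BA·BA·CC·CB
    A ↦ CC
    B ↦ CB
    C ↦ BA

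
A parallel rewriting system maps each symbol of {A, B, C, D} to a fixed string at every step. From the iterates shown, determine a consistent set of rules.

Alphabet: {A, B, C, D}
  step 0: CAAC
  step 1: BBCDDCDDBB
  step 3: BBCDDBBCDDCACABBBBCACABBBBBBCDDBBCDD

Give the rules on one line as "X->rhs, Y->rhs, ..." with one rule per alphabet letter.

  step 0 ⇒ step 1: CAAC ⇒ BB·CDD·CDD·BB
    A ↦ CDD
    C ↦ BB
    B ↦ CA  (constrained at step 1)
    D ↦ C  (constrained at step 1)

A->CDD, B->CA, C->BB, D->C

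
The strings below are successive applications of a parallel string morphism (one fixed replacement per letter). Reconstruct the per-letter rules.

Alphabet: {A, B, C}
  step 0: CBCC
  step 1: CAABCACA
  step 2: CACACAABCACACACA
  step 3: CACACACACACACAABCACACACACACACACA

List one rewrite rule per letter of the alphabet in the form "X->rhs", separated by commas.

  step 2 ⇒ step 3: CACACAABCACACACA ⇒ CA·CA·CA·CA·CA·CA·CA·AB·CA·CA·CA·CA·CA·CA·CA·CA
    A ↦ CA
    B ↦ AB
    C ↦ CA

A->CA, B->AB, C->CA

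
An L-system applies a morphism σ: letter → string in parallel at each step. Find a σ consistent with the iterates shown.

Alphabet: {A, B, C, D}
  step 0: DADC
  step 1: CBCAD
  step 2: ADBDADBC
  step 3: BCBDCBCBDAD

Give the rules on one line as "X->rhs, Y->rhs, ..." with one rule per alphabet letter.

  step 2 ⇒ step 3: ADBDADBC ⇒ B·C·BD·C·B·C·BD·AD
    A ↦ B
    B ↦ BD
    C ↦ AD
    D ↦ C

A->B, B->BD, C->AD, D->C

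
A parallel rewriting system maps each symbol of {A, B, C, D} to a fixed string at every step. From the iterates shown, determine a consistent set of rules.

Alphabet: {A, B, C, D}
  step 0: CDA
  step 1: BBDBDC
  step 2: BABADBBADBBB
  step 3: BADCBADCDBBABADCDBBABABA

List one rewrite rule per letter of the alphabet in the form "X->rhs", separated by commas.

A->DC, B->BA, C->BB, D->DB

  step 2 ⇒ step 3: BABADBBADBBB ⇒ BA·DC·BA·DC·DB·BA·BA·DC·DB·BA·BA·BA
    A ↦ DC
    B ↦ BA
    D ↦ DB
  step 0 ⇒ step 1: CDA ⇒ BB·DB·DC
    C ↦ BB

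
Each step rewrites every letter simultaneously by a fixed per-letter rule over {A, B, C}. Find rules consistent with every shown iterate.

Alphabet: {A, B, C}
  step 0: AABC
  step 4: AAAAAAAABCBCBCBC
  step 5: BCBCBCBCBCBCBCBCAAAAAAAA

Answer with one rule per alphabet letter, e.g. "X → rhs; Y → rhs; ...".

A->BC, B->A, C->A

  step 4 ⇒ step 5: AAAAAAAABCBCBCBC ⇒ BC·BC·BC·BC·BC·BC·BC·BC·A·A·A·A·A·A·A·A
    A ↦ BC
    B ↦ A
    C ↦ A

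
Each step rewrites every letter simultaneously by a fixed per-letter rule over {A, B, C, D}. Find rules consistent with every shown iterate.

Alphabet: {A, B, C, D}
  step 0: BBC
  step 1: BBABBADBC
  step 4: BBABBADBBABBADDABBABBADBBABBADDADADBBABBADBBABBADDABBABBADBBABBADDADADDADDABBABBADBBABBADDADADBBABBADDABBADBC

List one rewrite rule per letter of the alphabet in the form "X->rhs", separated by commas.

  step 0 ⇒ step 1: BBC ⇒ BBA·BBA·DBC
    B ↦ BBA
    C ↦ DBC
    A ↦ D  (constrained at step 1)
    D ↦ DA  (constrained at step 1)

A->D, B->BBA, C->DBC, D->DA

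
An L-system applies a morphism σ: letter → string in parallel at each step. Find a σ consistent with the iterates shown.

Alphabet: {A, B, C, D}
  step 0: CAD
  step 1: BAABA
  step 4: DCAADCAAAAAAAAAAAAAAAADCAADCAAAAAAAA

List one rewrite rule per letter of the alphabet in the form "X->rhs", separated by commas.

A->AA, B->DC, C->B, D->BA

  step 0 ⇒ step 1: CAD ⇒ B·AA·BA
    A ↦ AA
    C ↦ B
    D ↦ BA
    B ↦ DC  (constrained at step 1)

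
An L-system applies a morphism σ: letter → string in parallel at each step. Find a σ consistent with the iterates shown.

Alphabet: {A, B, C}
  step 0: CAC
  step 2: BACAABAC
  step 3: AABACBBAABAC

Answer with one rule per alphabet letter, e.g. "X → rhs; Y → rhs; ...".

A->B, B->AA, C->AC

  step 2 ⇒ step 3: BACAABAC ⇒ AA·B·AC·B·B·AA·B·AC
    A ↦ B
    B ↦ AA
    C ↦ AC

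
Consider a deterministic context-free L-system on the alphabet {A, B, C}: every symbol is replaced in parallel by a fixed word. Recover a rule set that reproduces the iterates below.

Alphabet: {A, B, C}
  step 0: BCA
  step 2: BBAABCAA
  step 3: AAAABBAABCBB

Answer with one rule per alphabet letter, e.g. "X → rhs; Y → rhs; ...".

A->B, B->AA, C->BC

  step 2 ⇒ step 3: BBAABCAA ⇒ AA·AA·B·B·AA·BC·B·B
    A ↦ B
    B ↦ AA
    C ↦ BC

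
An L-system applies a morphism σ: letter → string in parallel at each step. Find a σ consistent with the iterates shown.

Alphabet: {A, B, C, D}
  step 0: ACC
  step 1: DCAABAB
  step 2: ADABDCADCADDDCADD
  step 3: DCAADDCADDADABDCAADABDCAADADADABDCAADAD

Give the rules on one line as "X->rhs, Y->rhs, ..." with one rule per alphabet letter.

  step 2 ⇒ step 3: ADABDCADCADDDCADD ⇒ DCA·AD·DCA·DD·AD·AB·DCA·AD·AB·DCA·AD·AD·AD·AB·DCA·AD·AD
    A ↦ DCA
    B ↦ DD
    C ↦ AB
    D ↦ AD

A->DCA, B->DD, C->AB, D->AD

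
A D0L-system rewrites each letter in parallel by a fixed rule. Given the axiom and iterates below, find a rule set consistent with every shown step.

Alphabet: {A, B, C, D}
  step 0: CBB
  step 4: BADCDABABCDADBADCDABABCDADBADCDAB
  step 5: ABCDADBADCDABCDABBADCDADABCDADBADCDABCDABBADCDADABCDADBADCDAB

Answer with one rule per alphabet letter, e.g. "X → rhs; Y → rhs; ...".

A->CD, B->AB, C->B, D->AD

  step 4 ⇒ step 5: BADCDABABCDADBADCDABABCDADBADCDAB ⇒ AB·CD·AD·B·AD·CD·AB·CD·AB·B·AD·CD·AD·AB·CD·AD·B·AD·CD·AB·CD·AB·B·AD·CD·AD·AB·CD·AD·B·AD·CD·AB
    A ↦ CD
    B ↦ AB
    C ↦ B
    D ↦ AD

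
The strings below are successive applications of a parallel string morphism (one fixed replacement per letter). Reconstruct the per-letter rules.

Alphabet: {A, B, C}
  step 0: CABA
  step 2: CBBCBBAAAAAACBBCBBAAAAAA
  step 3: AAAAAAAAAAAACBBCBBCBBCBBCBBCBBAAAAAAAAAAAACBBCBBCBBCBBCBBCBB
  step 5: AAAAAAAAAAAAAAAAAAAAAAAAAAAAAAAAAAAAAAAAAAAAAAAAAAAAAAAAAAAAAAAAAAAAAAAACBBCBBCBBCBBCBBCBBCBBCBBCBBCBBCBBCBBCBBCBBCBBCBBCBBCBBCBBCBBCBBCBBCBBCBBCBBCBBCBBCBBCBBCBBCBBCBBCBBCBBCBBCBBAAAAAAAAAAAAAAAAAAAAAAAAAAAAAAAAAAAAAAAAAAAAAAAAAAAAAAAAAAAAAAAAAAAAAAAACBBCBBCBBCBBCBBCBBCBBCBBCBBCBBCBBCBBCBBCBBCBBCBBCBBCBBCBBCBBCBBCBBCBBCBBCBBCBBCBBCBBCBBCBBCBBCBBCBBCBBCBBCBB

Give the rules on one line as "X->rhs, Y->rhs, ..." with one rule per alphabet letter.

A->CBB, B->AA, C->AA

  step 2 ⇒ step 3: CBBCBBAAAAAACBBCBBAAAAAA ⇒ AA·AA·AA·AA·AA·AA·CBB·CBB·CBB·CBB·CBB·CBB·AA·AA·AA·AA·AA·AA·CBB·CBB·CBB·CBB·CBB·CBB
    A ↦ CBB
    B ↦ AA
    C ↦ AA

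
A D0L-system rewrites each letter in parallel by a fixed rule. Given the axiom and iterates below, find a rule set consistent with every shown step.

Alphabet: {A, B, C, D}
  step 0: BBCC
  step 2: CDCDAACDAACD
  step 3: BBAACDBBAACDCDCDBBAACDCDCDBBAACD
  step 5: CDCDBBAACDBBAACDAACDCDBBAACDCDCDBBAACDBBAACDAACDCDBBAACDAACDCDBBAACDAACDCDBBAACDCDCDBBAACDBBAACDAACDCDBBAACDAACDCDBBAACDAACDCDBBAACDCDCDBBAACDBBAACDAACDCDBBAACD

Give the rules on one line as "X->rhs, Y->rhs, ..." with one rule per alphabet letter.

A->CD, B->A, C->BBA, D->ACD

  step 2 ⇒ step 3: CDCDAACDAACD ⇒ BBA·ACD·BBA·ACD·CD·CD·BBA·ACD·CD·CD·BBA·ACD
    A ↦ CD
    C ↦ BBA
    D ↦ ACD
    B ↦ A  (constrained at step 0)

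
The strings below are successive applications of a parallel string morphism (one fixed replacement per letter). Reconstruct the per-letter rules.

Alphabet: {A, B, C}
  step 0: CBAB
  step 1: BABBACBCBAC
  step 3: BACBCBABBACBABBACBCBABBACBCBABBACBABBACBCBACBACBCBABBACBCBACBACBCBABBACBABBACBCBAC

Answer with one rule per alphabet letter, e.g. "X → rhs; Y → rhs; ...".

  step 0 ⇒ step 1: CBAB ⇒ BAB·BAC·BC·BAC
    A ↦ BC
    B ↦ BAC
    C ↦ BAB

A->BC, B->BAC, C->BAB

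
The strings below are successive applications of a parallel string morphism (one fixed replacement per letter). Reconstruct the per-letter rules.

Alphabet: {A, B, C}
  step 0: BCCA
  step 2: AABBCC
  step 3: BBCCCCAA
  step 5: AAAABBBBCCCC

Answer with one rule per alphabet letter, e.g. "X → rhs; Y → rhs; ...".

A->B, B->CC, C->A

  step 2 ⇒ step 3: AABBCC ⇒ B·B·CC·CC·A·A
    A ↦ B
    B ↦ CC
    C ↦ A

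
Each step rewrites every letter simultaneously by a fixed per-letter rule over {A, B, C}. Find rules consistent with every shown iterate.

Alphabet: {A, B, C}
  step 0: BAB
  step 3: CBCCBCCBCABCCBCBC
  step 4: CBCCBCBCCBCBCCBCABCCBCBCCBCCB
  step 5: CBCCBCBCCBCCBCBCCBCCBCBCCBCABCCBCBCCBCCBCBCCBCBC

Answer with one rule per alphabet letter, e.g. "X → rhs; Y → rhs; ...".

  step 4 ⇒ step 5: CBCCBCBCCBCBCCBCABCCBCBCCBCCB ⇒ CB·C·CB·CB·C·CB·C·CB·CB·C·CB·C·CB·CB·C·CB·CAB·C·CB·CB·C·CB·C·CB·CB·C·CB·CB·C
    A ↦ CAB
    B ↦ C
    C ↦ CB

A->CAB, B->C, C->CB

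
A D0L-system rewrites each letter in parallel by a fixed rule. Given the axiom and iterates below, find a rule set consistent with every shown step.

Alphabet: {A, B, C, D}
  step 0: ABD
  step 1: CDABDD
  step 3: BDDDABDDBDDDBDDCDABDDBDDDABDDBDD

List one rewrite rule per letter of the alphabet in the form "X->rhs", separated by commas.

  step 0 ⇒ step 1: ABD ⇒ C·DA·BDD
    A ↦ C
    B ↦ DA
    D ↦ BDD
    C ↦ D  (constrained at step 1)

A->C, B->DA, C->D, D->BDD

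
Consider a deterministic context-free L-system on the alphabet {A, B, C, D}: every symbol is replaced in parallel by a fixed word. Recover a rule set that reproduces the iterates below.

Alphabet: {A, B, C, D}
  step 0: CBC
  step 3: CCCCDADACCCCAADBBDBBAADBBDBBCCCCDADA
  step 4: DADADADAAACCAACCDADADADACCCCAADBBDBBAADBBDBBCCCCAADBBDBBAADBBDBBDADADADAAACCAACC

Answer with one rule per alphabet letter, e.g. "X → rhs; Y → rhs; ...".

A->CC, B->DBB, C->DA, D->AA

  step 3 ⇒ step 4: CCCCDADACCCCAADBBDBBAADBBDBBCCCCDADA ⇒ DA·DA·DA·DA·AA·CC·AA·CC·DA·DA·DA·DA·CC·CC·AA·DBB·DBB·AA·DBB·DBB·CC·CC·AA·DBB·DBB·AA·DBB·DBB·DA·DA·DA·DA·AA·CC·AA·CC
    A ↦ CC
    B ↦ DBB
    C ↦ DA
    D ↦ AA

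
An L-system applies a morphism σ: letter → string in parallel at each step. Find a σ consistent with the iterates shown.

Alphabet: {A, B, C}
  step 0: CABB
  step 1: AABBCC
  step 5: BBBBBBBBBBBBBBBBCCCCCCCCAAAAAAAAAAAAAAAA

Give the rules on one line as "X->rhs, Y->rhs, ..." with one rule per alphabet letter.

  step 0 ⇒ step 1: CABB ⇒ AA·BB·C·C
    A ↦ BB
    B ↦ C
    C ↦ AA

A->BB, B->C, C->AA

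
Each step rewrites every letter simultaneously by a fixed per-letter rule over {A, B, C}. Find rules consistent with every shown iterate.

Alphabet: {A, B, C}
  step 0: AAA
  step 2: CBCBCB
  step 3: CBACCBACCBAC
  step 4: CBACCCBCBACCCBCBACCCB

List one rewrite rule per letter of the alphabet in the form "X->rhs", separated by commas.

  step 3 ⇒ step 4: CBACCBACCBAC ⇒ CB·AC·C·CB·CB·AC·C·CB·CB·AC·C·CB
    A ↦ C
    B ↦ AC
    C ↦ CB

A->C, B->AC, C->CB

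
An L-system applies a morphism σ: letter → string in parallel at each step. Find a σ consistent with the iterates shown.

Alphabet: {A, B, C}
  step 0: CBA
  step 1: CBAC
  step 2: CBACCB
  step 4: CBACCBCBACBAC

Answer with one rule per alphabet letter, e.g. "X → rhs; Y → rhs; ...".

A->C, B->A, C->CB

  step 1 ⇒ step 2: CBAC ⇒ CB·A·C·CB
    A ↦ C
    B ↦ A
    C ↦ CB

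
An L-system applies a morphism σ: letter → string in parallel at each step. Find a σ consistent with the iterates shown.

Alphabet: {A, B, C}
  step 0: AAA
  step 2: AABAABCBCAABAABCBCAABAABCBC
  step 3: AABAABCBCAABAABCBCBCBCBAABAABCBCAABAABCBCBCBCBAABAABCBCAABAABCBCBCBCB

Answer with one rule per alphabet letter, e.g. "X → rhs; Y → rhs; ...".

  step 2 ⇒ step 3: AABAABCBCAABAABCBCAABAABCBC ⇒ AAB·AAB·CBC·AAB·AAB·CBC·B·CBC·B·AAB·AAB·CBC·AAB·AAB·CBC·B·CBC·B·AAB·AAB·CBC·AAB·AAB·CBC·B·CBC·B
    A ↦ AAB
    B ↦ CBC
    C ↦ B

A->AAB, B->CBC, C->B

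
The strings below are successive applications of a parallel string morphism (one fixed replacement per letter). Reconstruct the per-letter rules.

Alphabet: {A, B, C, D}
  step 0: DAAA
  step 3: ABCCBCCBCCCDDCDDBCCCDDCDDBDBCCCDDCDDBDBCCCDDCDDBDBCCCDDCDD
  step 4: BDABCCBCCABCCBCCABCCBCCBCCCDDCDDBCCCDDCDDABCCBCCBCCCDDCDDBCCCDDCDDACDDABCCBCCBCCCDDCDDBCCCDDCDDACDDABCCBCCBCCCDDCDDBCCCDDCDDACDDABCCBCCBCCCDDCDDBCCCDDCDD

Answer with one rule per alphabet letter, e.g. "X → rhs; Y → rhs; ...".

A->BD, B->A, C->BCC, D->CDD

  step 3 ⇒ step 4: ABCCBCCBCCCDDCDDBCCCDDCDDBDBCCCDDCDDBDBCCCDDCDDBDBCCCDDCDD ⇒ BD·A·BCC·BCC·A·BCC·BCC·A·BCC·BCC·BCC·CDD·CDD·BCC·CDD·CDD·A·BCC·BCC·BCC·CDD·CDD·BCC·CDD·CDD·A·CDD·A·BCC·BCC·BCC·CDD·CDD·BCC·CDD·CDD·A·CDD·A·BCC·BCC·BCC·CDD·CDD·BCC·CDD·CDD·A·CDD·A·BCC·BCC·BCC·CDD·CDD·BCC·CDD·CDD
    A ↦ BD
    B ↦ A
    C ↦ BCC
    D ↦ CDD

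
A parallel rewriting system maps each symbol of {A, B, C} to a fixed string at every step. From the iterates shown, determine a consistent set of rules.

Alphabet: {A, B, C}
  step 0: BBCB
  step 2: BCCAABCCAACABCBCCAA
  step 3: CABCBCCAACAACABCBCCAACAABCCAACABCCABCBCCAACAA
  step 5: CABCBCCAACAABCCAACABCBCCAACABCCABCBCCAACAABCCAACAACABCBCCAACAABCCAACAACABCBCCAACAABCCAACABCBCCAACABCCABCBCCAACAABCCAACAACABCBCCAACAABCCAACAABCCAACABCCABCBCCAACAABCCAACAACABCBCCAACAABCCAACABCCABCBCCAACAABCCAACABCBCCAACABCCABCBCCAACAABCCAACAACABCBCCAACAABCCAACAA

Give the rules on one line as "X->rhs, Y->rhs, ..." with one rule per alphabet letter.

  step 2 ⇒ step 3: BCCAABCCAACABCBCCAA ⇒ CA·BC·BC·CAA·CAA·CA·BC·BC·CAA·CAA·BC·CAA·CA·BC·CA·BC·BC·CAA·CAA
    A ↦ CAA
    B ↦ CA
    C ↦ BC

A->CAA, B->CA, C->BC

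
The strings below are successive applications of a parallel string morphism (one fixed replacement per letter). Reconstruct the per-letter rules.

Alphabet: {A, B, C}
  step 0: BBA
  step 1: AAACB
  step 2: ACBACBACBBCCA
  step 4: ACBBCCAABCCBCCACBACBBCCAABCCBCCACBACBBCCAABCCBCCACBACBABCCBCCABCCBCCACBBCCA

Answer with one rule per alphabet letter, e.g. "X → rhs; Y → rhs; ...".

A->ACB, B->A, C->BCC

  step 1 ⇒ step 2: AAACB ⇒ ACB·ACB·ACB·BCC·A
    A ↦ ACB
    B ↦ A
    C ↦ BCC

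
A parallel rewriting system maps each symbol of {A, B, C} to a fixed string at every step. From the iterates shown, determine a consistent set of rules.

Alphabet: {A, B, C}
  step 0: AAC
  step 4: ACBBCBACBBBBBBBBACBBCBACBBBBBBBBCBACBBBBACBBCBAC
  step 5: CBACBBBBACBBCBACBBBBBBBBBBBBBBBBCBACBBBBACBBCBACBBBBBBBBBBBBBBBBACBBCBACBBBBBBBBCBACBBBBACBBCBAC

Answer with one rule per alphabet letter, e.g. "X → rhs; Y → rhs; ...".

  step 4 ⇒ step 5: ACBBCBACBBBBBBBBACBBCBACBBBBBBBBCBACBBBBACBBCBAC ⇒ CB·AC·BB·BB·AC·BB·CB·AC·BB·BB·BB·BB·BB·BB·BB·BB·CB·AC·BB·BB·AC·BB·CB·AC·BB·BB·BB·BB·BB·BB·BB·BB·AC·BB·CB·AC·BB·BB·BB·BB·CB·AC·BB·BB·AC·BB·CB·AC
    A ↦ CB
    B ↦ BB
    C ↦ AC

A->CB, B->BB, C->AC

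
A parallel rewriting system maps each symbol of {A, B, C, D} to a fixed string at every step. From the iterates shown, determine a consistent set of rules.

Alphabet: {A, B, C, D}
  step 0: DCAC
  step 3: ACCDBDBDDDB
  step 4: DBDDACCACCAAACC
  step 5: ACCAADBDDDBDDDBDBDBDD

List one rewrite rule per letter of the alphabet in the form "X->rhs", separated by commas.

  step 4 ⇒ step 5: DBDDACCACCAAACC ⇒ A·CC·A·A·DB·D·D·DB·D·D·DB·DB·DB·D·D
    A ↦ DB
    B ↦ CC
    C ↦ D
    D ↦ A

A->DB, B->CC, C->D, D->A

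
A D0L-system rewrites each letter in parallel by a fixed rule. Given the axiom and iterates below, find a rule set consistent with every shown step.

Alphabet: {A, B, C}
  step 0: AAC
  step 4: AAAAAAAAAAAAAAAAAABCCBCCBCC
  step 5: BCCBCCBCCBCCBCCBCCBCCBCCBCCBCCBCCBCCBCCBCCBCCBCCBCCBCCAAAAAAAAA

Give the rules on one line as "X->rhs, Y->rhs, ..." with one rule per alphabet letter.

A->BCC, B->A, C->A

  step 4 ⇒ step 5: AAAAAAAAAAAAAAAAAABCCBCCBCC ⇒ BCC·BCC·BCC·BCC·BCC·BCC·BCC·BCC·BCC·BCC·BCC·BCC·BCC·BCC·BCC·BCC·BCC·BCC·A·A·A·A·A·A·A·A·A
    A ↦ BCC
    B ↦ A
    C ↦ A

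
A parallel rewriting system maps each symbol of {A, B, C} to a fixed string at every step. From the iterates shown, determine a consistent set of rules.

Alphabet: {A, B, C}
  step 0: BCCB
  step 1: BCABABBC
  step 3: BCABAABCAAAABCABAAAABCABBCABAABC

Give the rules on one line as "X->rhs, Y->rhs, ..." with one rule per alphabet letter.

  step 0 ⇒ step 1: BCCB ⇒ BC·AB·AB·BC
    B ↦ BC
    C ↦ AB
    A ↦ AA  (constrained at step 1)

A->AA, B->BC, C->AB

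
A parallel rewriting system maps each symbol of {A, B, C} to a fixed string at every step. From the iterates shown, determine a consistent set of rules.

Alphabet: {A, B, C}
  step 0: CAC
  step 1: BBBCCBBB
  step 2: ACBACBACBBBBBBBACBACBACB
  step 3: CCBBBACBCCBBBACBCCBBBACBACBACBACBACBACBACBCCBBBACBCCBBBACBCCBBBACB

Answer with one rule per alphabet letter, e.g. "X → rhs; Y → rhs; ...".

A->CC, B->ACB, C->BBB

  step 2 ⇒ step 3: ACBACBACBBBBBBBACBACBACB ⇒ CC·BBB·ACB·CC·BBB·ACB·CC·BBB·ACB·ACB·ACB·ACB·ACB·ACB·ACB·CC·BBB·ACB·CC·BBB·ACB·CC·BBB·ACB
    A ↦ CC
    B ↦ ACB
    C ↦ BBB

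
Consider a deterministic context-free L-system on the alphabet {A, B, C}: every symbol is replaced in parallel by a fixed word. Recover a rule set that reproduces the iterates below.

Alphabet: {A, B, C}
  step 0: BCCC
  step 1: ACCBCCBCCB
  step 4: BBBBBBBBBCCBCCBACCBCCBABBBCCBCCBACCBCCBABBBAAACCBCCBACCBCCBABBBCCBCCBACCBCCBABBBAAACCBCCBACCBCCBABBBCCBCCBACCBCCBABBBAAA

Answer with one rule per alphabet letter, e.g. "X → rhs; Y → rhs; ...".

  step 0 ⇒ step 1: BCCC ⇒ A·CCB·CCB·CCB
    B ↦ A
    C ↦ CCB
    A ↦ BBB  (constrained at step 1)

A->BBB, B->A, C->CCB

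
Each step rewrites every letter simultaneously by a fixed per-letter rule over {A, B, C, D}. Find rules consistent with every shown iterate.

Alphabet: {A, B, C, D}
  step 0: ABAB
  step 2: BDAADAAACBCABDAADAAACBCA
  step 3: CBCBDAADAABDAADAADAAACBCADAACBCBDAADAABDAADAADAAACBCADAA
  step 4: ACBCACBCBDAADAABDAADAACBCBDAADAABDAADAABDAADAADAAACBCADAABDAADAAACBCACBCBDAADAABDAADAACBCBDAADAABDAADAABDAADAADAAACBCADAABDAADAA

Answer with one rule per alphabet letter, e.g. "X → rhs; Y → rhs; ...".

A->DAA, B->CBC, C->A, D->B

  step 3 ⇒ step 4: CBCBDAADAABDAADAADAAACBCADAACBCBDAADAABDAADAADAAACBCADAA ⇒ A·CBC·A·CBC·B·DAA·DAA·B·DAA·DAA·CBC·B·DAA·DAA·B·DAA·DAA·B·DAA·DAA·DAA·A·CBC·A·DAA·B·DAA·DAA·A·CBC·A·CBC·B·DAA·DAA·B·DAA·DAA·CBC·B·DAA·DAA·B·DAA·DAA·B·DAA·DAA·DAA·A·CBC·A·DAA·B·DAA·DAA
    A ↦ DAA
    B ↦ CBC
    C ↦ A
    D ↦ B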